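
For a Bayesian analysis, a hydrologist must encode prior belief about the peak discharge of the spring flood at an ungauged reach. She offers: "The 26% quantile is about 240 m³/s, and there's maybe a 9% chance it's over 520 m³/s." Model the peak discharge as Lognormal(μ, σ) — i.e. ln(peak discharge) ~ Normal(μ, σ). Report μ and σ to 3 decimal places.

μ ≈ 5.731, σ ≈ 0.390

If T ~ Lognormal(μ,σ) then ln T ~ Normal(μ,σ), so the p-quantile of ln T is μ + z_p·σ.
ln(240) = 5.481 and ln(520) = 6.254; z_{0.26} = -0.6433, z_{0.91} = 1.341.
σ = (6.254 − 5.481)/(1.341 − (-0.6433)) = 0.390.
μ = 5.481 − (-0.6433)·0.390 = 5.731.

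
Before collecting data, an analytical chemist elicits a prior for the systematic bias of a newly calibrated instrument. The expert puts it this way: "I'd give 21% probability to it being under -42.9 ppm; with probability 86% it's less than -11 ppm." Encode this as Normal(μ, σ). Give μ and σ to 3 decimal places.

The p-quantile of Normal(μ,σ) is μ + z_p·σ, with z_{0.21} = -0.8064 and z_{0.86} = 1.08.
Eliminate σ: μ = (z₂·x₁ − z₁·x₂)/(z₂ − z₁) = (1.08·-42.9 − (-0.8064)·-11)/1.887 = -29.265.
Then σ = (x₂ − x₁)/(z₂ − z₁) = (-11 − -42.9)/1.887 = 16.907.

μ = -29.265, σ = 16.907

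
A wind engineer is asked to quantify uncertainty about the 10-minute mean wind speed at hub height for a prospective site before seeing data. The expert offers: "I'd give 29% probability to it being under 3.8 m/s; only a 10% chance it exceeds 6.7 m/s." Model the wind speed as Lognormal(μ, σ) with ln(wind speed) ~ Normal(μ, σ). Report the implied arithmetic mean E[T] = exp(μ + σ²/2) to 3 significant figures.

E[T] ≈ 4.73 m/s

If T ~ Lognormal(μ,σ) then ln T ~ Normal(μ,σ), so the p-quantile of ln T is μ + z_p·σ.
ln(3.8) = 1.335 and ln(6.7) = 1.902; z_{0.29} = -0.5534, z_{0.9} = 1.282.
σ = (1.902 − 1.335)/(1.282 − (-0.5534)) = 0.309.
μ = 1.335 − (-0.5534)·0.309 = 1.506.
E[T] = exp(μ + σ²/2) = exp(1.506 + 0.0478) = 4.73 m/s.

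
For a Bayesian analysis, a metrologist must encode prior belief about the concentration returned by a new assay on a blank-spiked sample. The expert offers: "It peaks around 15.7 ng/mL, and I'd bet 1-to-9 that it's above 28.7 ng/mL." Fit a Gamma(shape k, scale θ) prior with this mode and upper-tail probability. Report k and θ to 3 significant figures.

k ≈ 6.24, θ ≈ 3

Gamma(k,θ) with k>1 has mode (k−1)θ, so θ = 15.7/(k−1).
Need P(X < 28.7) = 0.9 with θ tied to k this way. Start at k = 2, θ = 15.7: P(X<28.7) ≈ 0.545.
Too low — raise k to concentrate. Iterating converges to k ≈ 6.24.
Then θ = 15.7/(6.24−1) ≈ 3.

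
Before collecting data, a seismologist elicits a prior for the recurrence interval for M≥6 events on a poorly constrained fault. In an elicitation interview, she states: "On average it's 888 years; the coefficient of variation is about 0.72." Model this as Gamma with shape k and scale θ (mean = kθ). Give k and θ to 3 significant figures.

k ≈ 1.93, θ ≈ 460

For Gamma(k, scale θ): mean = kθ, variance = kθ², so CV = 1/√k.
CV = 0.72, hence k = 1/CV² = 1.93.
Then θ = mean/k = 888/1.93 = 460.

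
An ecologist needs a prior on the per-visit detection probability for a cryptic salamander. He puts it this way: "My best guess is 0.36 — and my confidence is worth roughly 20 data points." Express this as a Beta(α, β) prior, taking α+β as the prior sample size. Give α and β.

α = 7.2, β = 12.8

Under the effective-sample-size interpretation, Beta(α, β) has prior mean α/(α+β) and prior sample size α+β.
So α+β = 20 and α/(α+β) = 0.36, giving α = 0.36·20 = 7.2 and β = 20 − 7.2 = 12.8.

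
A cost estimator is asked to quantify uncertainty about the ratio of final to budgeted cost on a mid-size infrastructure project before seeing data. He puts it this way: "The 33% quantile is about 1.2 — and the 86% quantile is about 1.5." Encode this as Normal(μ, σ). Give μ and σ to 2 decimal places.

The p-quantile of Normal(μ,σ) is μ + z_p·σ, with z_{0.33} = -0.4399 and z_{0.86} = 1.08.
Eliminate σ: μ = (z₂·x₁ − z₁·x₂)/(z₂ − z₁) = (1.08·1.2 − (-0.4399)·1.5)/1.52 = 1.29.
Then σ = (x₂ − x₁)/(z₂ − z₁) = (1.5 − 1.2)/1.52 = 0.20.

μ = 1.29, σ = 0.20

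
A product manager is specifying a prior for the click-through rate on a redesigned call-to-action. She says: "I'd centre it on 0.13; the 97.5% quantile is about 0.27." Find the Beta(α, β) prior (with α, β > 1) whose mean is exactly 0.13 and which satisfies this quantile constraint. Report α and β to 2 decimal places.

With mean 0.13 fixed, write α = 0.13s, β = 0.87s where s = α+β.
Need P(θ < 0.27) = 0.975 under Beta(0.13s, 0.87s). Normal approximation: (q−m)/√(m(1−m)/s) ≈ z_{0.975} = 1.96, so s ≈ 0.13·0.87·(1.96)²/(0.27−0.13)² = 22.2.
At s = 22.2: P(θ<0.27) ≈ 0.958. Adjusting to match 0.975 gives s ≈ 29.64.
So α = 0.13·29.64 ≈ 3.85, β = 0.87·29.64 ≈ 25.79.

α ≈ 3.85, β ≈ 25.79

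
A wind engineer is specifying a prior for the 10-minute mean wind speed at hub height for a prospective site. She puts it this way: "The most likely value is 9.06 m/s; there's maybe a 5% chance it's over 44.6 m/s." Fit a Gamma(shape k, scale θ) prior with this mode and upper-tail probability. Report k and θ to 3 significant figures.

k ≈ 1.95, θ ≈ 9.58

Gamma(k,θ) with k>1 has mode (k−1)θ, so θ = 9.06/(k−1).
Need P(X < 44.6) = 0.95 with θ tied to k this way. Start at k = 2, θ = 9.06: P(X<44.6) ≈ 0.957.
Too high — lower k to spread out. Iterating converges to k ≈ 1.95.
Then θ = 9.06/(1.95−1) ≈ 9.58.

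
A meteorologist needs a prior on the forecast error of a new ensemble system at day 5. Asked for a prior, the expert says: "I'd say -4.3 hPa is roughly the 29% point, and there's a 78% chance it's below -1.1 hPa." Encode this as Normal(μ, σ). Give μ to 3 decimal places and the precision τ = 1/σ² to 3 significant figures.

For Normal(μ,σ), the p-quantile is μ + z_p·σ. Here z_{0.29} = -0.5534, z_{0.78} = 0.7722.
So -4.3 = μ − 0.5534σ and -1.1 = μ + 0.7722σ.
Subtracting: σ = (-1.1 − -4.3)/(0.7722 − (-0.5534)) = 2.414.
Then μ = -4.3 − (-0.5534)·2.414 = -2.964.
Precision τ = 1/σ² = 1/2.414² = 0.172.

μ = -2.964, τ = 0.172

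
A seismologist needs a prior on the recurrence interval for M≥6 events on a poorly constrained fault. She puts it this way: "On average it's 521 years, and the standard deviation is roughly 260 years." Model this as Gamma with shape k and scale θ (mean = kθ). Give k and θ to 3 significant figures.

k ≈ 4.02, θ ≈ 130

For Gamma(k, scale θ): mean = kθ, variance = kθ², so CV = 1/√k.
CV = SD/mean = 260/521 = 0.499, hence k = 1/CV² = 4.02.
Then θ = mean/k = 521/4.02 = 130.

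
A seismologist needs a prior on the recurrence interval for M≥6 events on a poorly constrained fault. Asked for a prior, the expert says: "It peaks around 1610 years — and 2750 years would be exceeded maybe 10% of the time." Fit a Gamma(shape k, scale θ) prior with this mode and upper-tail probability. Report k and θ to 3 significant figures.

Gamma(k,θ) with k>1 has mode (k−1)θ, so θ = 1610/(k−1).
Need P(X < 2750) = 0.9 with θ tied to k this way. Start at k = 2, θ = 1610: P(X<2750) ≈ 0.509.
Too low — raise k to concentrate. Iterating converges to k ≈ 7.61.
Then θ = 1610/(7.61−1) ≈ 244.

k ≈ 7.61, θ ≈ 244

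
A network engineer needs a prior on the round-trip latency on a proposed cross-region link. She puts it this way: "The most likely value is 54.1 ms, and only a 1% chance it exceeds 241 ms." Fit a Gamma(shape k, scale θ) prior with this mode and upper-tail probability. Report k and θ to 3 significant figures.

Gamma(k,θ) with k>1 has mode (k−1)θ, so θ = 54.1/(k−1).
Need P(X < 241) = 0.99 with θ tied to k this way. Start at k = 2, θ = 54.1: P(X<241) ≈ 0.937.
Too low — raise k to concentrate. Iterating converges to k ≈ 2.82.
Then θ = 54.1/(2.82−1) ≈ 29.8.

k ≈ 2.82, θ ≈ 29.8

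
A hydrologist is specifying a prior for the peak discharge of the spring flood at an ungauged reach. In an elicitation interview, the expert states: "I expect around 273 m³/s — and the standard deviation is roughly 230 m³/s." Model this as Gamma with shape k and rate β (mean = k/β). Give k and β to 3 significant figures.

k ≈ 1.41, β ≈ 0.00516

For Gamma(k, rate β): mean = k/β, variance = k/β², so CV = 1/√k.
CV = SD/mean = 230/273 = 0.8425, hence k = 1/CV² = 1.41.
Then β = k/mean = 1.41/273 = 0.00516.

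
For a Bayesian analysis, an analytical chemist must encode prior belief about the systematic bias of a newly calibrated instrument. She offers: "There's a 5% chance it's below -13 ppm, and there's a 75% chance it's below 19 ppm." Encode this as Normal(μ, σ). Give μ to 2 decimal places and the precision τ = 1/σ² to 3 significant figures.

For Normal(μ,σ), the p-quantile is μ + z_p·σ. Here z_{0.05} = -1.645, z_{0.75} = 0.6745.
So -13 = μ − 1.645σ and 19 = μ + 0.6745σ.
Subtracting: σ = (19 − -13)/(0.6745 − (-1.645)) = 13.80.
Then μ = -13 − (-1.645)·13.80 = 9.69.
Precision τ = 1/σ² = 1/13.8² = 0.00525.

μ = 9.69, τ = 0.00525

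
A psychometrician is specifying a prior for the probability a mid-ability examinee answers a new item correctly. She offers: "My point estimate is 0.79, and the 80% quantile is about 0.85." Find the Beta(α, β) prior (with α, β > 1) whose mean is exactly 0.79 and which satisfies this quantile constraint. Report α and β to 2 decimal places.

With mean 0.79 fixed, write α = 0.79s, β = 0.21s where s = α+β.
Need P(θ < 0.85) = 0.8 under Beta(0.79s, 0.21s). Normal approximation: (q−m)/√(m(1−m)/s) ≈ z_{0.8} = 0.842, so s ≈ 0.79·0.21·(0.842)²/(0.85−0.79)² = 32.6.
At s = 32.6: P(θ<0.85) ≈ 0.795. Adjusting to match 0.8 gives s ≈ 33.85.
So α = 0.79·33.85 ≈ 26.74, β = 0.21·33.85 ≈ 7.11.

α ≈ 26.74, β ≈ 7.11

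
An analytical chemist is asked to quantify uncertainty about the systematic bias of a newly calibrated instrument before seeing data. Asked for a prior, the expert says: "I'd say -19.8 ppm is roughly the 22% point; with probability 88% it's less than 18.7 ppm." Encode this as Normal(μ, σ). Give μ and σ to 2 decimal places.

The p-quantile of Normal(μ,σ) is μ + z_p·σ, with z_{0.22} = -0.7722 and z_{0.88} = 1.175.
Eliminate σ: μ = (z₂·x₁ − z₁·x₂)/(z₂ − z₁) = (1.175·-19.8 − (-0.7722)·18.7)/1.947 = -4.53.
Then σ = (x₂ − x₁)/(z₂ − z₁) = (18.7 − -19.8)/1.947 = 19.77.

μ = -4.53, σ = 19.77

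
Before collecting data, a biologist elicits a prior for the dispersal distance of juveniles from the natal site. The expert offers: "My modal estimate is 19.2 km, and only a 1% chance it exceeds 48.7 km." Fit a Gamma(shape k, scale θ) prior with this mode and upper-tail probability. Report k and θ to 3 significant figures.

k ≈ 6.4, θ ≈ 3.56

Gamma(k,θ) with k>1 has mode (k−1)θ, so θ = 19.2/(k−1).
Need P(X < 48.7) = 0.99 with θ tied to k this way. Start at k = 2, θ = 19.2: P(X<48.7) ≈ 0.720.
Too low — raise k to concentrate. Iterating converges to k ≈ 6.4.
Then θ = 19.2/(6.4−1) ≈ 3.56.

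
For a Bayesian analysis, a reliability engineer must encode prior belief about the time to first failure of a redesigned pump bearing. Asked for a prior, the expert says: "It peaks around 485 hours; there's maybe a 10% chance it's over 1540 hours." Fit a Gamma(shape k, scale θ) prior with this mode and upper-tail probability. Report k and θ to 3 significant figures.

k ≈ 2.42, θ ≈ 342

Gamma(k,θ) with k>1 has mode (k−1)θ, so θ = 485/(k−1).
Need P(X < 1540) = 0.9 with θ tied to k this way. Start at k = 2, θ = 485: P(X<1540) ≈ 0.826.
Too low — raise k to concentrate. Iterating converges to k ≈ 2.42.
Then θ = 485/(2.42−1) ≈ 342.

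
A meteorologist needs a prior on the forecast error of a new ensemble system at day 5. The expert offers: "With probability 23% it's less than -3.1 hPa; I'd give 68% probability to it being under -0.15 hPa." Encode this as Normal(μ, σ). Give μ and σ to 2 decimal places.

The p-quantile of Normal(μ,σ) is μ + z_p·σ, with z_{0.23} = -0.7388 and z_{0.68} = 0.4677.
Eliminate σ: μ = (z₂·x₁ − z₁·x₂)/(z₂ − z₁) = (0.4677·-3.1 − (-0.7388)·-0.15)/1.207 = -1.29.
Then σ = (x₂ − x₁)/(z₂ − z₁) = (-0.15 − -3.1)/1.207 = 2.44.

μ = -1.29, σ = 2.44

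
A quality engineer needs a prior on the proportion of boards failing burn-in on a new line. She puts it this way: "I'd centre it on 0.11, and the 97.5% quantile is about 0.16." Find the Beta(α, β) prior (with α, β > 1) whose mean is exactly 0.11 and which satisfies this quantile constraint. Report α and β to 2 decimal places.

With mean 0.11 fixed, write α = 0.11s, β = 0.89s where s = α+β.
Need P(θ < 0.16) = 0.975 under Beta(0.11s, 0.89s). Normal approximation: (q−m)/√(m(1−m)/s) ≈ z_{0.975} = 1.96, so s ≈ 0.11·0.89·(1.96)²/(0.16−0.11)² = 150.4.
At s = 150.4: P(θ<0.16) ≈ 0.965. Adjusting to match 0.975 gives s ≈ 176.57.
So α = 0.11·176.57 ≈ 19.42, β = 0.89·176.57 ≈ 157.15.

α ≈ 19.42, β ≈ 157.15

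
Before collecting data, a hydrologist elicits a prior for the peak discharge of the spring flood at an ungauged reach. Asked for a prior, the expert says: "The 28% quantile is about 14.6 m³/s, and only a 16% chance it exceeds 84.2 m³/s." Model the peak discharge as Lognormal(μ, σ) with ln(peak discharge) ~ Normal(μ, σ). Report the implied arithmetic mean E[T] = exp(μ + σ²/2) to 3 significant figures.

If T ~ Lognormal(μ,σ) then ln T ~ Normal(μ,σ), so the p-quantile of ln T is μ + z_p·σ.
ln(14.6) = 2.681 and ln(84.2) = 4.433; z_{0.28} = -0.5828, z_{0.84} = 0.9945.
σ = (4.433 − 2.681)/(0.9945 − (-0.5828)) = 1.111.
μ = 2.681 − (-0.5828)·1.111 = 3.328.
E[T] = exp(μ + σ²/2) = exp(3.328 + 0.6170) = 51.7 m³/s.

E[T] ≈ 51.7 m³/s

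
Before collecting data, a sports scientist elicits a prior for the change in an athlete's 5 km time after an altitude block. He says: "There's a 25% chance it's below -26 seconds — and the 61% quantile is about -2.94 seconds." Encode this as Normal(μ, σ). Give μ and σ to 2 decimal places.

μ = -9.69, σ = 24.18

For Normal(μ,σ), the p-quantile is μ + z_p·σ. Here z_{0.25} = -0.6745, z_{0.61} = 0.2793.
So -26 = μ − 0.6745σ and -2.94 = μ + 0.2793σ.
Subtracting: σ = (-2.94 − -26)/(0.2793 − (-0.6745)) = 24.18.
Then μ = -26 − (-0.6745)·24.18 = -9.69.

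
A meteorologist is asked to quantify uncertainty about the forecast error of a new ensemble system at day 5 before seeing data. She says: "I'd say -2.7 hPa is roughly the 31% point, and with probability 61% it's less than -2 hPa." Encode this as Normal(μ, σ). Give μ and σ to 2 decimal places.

The p-quantile of Normal(μ,σ) is μ + z_p·σ, with z_{0.31} = -0.4959 and z_{0.61} = 0.2793.
Eliminate σ: μ = (z₂·x₁ − z₁·x₂)/(z₂ − z₁) = (0.2793·-2.7 − (-0.4959)·-2)/0.7752 = -2.25.
Then σ = (x₂ − x₁)/(z₂ − z₁) = (-2 − -2.7)/0.7752 = 0.90.

μ = -2.25, σ = 0.90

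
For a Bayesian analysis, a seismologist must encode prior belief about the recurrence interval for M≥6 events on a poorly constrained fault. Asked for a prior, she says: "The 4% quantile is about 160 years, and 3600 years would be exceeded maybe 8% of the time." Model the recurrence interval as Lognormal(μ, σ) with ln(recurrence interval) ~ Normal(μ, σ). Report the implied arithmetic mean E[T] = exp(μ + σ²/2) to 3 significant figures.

If T ~ Lognormal(μ,σ) then ln T ~ Normal(μ,σ), so the p-quantile of ln T is μ + z_p·σ.
ln(160) = 5.075 and ln(3600) = 8.189; z_{0.04} = -1.751, z_{0.92} = 1.405.
σ = (8.189 − 5.075)/(1.405 − (-1.751)) = 0.987.
μ = 5.075 − (-1.751)·0.987 = 6.802.
E[T] = exp(μ + σ²/2) = exp(6.802 + 0.4867) = 1460 years.

E[T] ≈ 1460 years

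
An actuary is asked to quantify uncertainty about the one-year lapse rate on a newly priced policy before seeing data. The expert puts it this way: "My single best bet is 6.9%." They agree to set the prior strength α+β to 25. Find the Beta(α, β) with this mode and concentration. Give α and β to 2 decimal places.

α = 2.59, β = 22.41

For α,β > 1 the Beta mode is (α−1)/(α+β−2). With α+β = 25, the mode is (α−1)/23.
Set (α−1)/23 = 0.069 → α = 1 + 0.069·23 = 2.59.
β = 25 − α = 22.41.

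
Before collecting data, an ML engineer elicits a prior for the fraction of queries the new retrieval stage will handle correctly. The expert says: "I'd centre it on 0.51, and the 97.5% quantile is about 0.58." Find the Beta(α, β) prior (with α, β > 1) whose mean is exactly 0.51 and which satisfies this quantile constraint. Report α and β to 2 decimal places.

With mean 0.51 fixed, write α = 0.51s, β = 0.49s where s = α+β.
Need P(θ < 0.58) = 0.975 under Beta(0.51s, 0.49s). Normal approximation: (q−m)/√(m(1−m)/s) ≈ z_{0.975} = 1.96, so s ≈ 0.51·0.49·(1.96)²/(0.58−0.51)² = 195.9.
At s = 195.9: P(θ<0.58) ≈ 0.976. Adjusting to match 0.975 gives s ≈ 193.94.
So α = 0.51·193.94 ≈ 98.91, β = 0.49·193.94 ≈ 95.03.

α ≈ 98.91, β ≈ 95.03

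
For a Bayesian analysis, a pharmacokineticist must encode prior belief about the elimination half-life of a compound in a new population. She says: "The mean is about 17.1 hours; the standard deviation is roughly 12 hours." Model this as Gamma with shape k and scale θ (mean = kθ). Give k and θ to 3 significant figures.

For Gamma(k, scale θ): mean = kθ, variance = kθ², so CV = 1/√k.
CV = SD/mean = 12/17.1 = 0.7018, hence k = 1/CV² = 2.03.
Then θ = mean/k = 17.1/2.03 = 8.42.

k ≈ 2.03, θ ≈ 8.42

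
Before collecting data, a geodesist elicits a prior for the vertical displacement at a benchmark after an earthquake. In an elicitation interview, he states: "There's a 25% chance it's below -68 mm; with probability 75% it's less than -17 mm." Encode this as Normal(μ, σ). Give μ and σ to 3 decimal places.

For Normal(μ,σ), the p-quantile is μ + z_p·σ. Here z_{0.25} = -0.6745, z_{0.75} = 0.6745.
So -68 = μ − 0.6745σ and -17 = μ + 0.6745σ.
Subtracting: σ = (-17 − -68)/(0.6745 − (-0.6745)) = 37.806.
Then μ = -68 − (-0.6745)·37.806 = -42.500.

μ = -42.500, σ = 37.806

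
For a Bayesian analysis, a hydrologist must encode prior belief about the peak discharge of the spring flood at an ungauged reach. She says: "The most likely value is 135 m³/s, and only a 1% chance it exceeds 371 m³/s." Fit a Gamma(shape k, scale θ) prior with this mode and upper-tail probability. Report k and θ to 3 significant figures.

Gamma(k,θ) with k>1 has mode (k−1)θ, so θ = 135/(k−1).
Need P(X < 371) = 0.99 with θ tied to k this way. Start at k = 2, θ = 135: P(X<371) ≈ 0.760.
Too low — raise k to concentrate. Iterating converges to k ≈ 5.5.
Then θ = 135/(5.5−1) ≈ 30.

k ≈ 5.5, θ ≈ 30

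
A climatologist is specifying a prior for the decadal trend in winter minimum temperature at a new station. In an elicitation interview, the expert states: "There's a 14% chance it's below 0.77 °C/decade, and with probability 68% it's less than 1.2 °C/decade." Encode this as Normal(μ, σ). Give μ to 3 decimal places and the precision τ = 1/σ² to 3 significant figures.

μ = 1.070, τ = 13

The p-quantile of Normal(μ,σ) is μ + z_p·σ, with z_{0.14} = -1.08 and z_{0.68} = 0.4677.
Eliminate σ: μ = (z₂·x₁ − z₁·x₂)/(z₂ − z₁) = (0.4677·0.77 − (-1.08)·1.2)/1.548 = 1.070.
Then σ = (x₂ − x₁)/(z₂ − z₁) = (1.2 − 0.77)/1.548 = 0.278.
Precision τ = 1/σ² = 1/0.2778² = 13.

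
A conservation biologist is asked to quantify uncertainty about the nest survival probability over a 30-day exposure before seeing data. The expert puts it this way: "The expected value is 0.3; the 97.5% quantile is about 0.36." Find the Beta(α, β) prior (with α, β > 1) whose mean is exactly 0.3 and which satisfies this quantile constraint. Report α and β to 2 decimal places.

With mean 0.3 fixed, write α = 0.3s, β = 0.7s where s = α+β.
Need P(θ < 0.36) = 0.975 under Beta(0.3s, 0.7s). Normal approximation: (q−m)/√(m(1−m)/s) ≈ z_{0.975} = 1.96, so s ≈ 0.3·0.7·(1.96)²/(0.36−0.3)² = 224.1.
At s = 224.1: P(θ<0.36) ≈ 0.972. Adjusting to match 0.975 gives s ≈ 235.07.
So α = 0.3·235.07 ≈ 70.52, β = 0.7·235.07 ≈ 164.55.

α ≈ 70.52, β ≈ 164.55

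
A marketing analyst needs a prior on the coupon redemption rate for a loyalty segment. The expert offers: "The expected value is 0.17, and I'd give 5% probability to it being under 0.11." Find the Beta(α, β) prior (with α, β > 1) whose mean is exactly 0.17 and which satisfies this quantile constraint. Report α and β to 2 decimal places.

With mean 0.17 fixed, write α = 0.17s, β = 0.83s where s = α+β.
Need P(θ < 0.11) = 0.05 under Beta(0.17s, 0.83s). Normal approximation: (q−m)/√(m(1−m)/s) ≈ z_{0.05} = -1.64, so s ≈ 0.17·0.83·(-1.64)²/(0.11−0.17)² = 106.0.
At s = 106.0: P(θ<0.11) ≈ 0.037. Adjusting to match 0.05 gives s ≈ 91.22.
So α = 0.17·91.22 ≈ 15.51, β = 0.83·91.22 ≈ 75.71.

α ≈ 15.51, β ≈ 75.71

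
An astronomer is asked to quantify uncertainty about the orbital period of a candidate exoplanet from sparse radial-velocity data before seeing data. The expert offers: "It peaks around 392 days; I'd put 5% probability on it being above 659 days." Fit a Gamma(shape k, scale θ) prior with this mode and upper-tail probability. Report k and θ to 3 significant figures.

Gamma(k,θ) with k>1 has mode (k−1)θ, so θ = 392/(k−1).
Need P(X < 659) = 0.95 with θ tied to k this way. Start at k = 2, θ = 392: P(X<659) ≈ 0.501.
Too low — raise k to concentrate. Iterating converges to k ≈ 11.3.
Then θ = 392/(11.3−1) ≈ 37.9.

k ≈ 11.3, θ ≈ 37.9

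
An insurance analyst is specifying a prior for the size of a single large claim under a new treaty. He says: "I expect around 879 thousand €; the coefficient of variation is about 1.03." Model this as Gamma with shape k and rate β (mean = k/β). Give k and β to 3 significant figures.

For Gamma(k, rate β): mean = k/β, variance = k/β², so CV = 1/√k.
CV = 1.03, hence k = 1/CV² = 0.943.
Then β = k/mean = 0.943/879 = 0.00107.

k ≈ 0.943, β ≈ 0.00107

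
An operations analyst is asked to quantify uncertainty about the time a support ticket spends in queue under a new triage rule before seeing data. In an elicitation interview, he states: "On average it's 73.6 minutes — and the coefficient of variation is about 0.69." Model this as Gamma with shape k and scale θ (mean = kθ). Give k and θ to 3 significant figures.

k ≈ 2.1, θ ≈ 35

For Gamma(k, scale θ): mean = kθ, variance = kθ², so CV = 1/√k.
CV = 0.69, hence k = 1/CV² = 2.1.
Then θ = mean/k = 73.6/2.1 = 35.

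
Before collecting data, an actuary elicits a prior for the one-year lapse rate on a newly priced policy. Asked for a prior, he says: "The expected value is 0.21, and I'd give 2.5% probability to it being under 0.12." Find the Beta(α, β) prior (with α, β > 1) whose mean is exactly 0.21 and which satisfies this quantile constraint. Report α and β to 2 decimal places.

α ≈ 13.39, β ≈ 50.36

With mean 0.21 fixed, write α = 0.21s, β = 0.79s where s = α+β.
Need P(θ < 0.12) = 0.025 under Beta(0.21s, 0.79s). Normal approximation: (q−m)/√(m(1−m)/s) ≈ z_{0.025} = -1.96, so s ≈ 0.21·0.79·(-1.96)²/(0.12−0.21)² = 78.7.
At s = 78.7: P(θ<0.12) ≈ 0.014. Adjusting to match 0.025 gives s ≈ 63.75.
So α = 0.21·63.75 ≈ 13.39, β = 0.79·63.75 ≈ 50.36.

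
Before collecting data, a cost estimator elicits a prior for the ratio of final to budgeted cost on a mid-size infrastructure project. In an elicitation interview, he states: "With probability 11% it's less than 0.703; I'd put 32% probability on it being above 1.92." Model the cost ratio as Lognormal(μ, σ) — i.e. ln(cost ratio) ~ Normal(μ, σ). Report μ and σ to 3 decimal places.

If T ~ Lognormal(μ,σ) then ln T ~ Normal(μ,σ), so the p-quantile of ln T is μ + z_p·σ.
ln(0.703) = -0.3524 and ln(1.92) = 0.6523; z_{0.11} = -1.227, z_{0.68} = 0.4677.
σ = (0.6523 − -0.3524)/(0.4677 − (-1.227)) = 0.593.
μ = -0.3524 − (-1.227)·0.593 = 0.375.

μ ≈ 0.375, σ ≈ 0.593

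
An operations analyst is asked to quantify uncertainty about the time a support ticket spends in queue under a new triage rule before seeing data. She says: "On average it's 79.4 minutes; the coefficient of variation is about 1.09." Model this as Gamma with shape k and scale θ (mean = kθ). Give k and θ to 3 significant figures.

k ≈ 0.842, θ ≈ 94.3

For Gamma(k, scale θ): mean = kθ, variance = kθ², so CV = 1/√k.
CV = 1.09, hence k = 1/CV² = 0.842.
Then θ = mean/k = 79.4/0.842 = 94.3.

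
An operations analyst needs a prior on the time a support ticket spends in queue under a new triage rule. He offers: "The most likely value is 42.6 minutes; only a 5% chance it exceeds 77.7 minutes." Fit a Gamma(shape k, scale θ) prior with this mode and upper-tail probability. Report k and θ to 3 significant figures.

k ≈ 8.71, θ ≈ 5.52

Gamma(k,θ) with k>1 has mode (k−1)θ, so θ = 42.6/(k−1).
Need P(X < 77.7) = 0.95 with θ tied to k this way. Start at k = 2, θ = 42.6: P(X<77.7) ≈ 0.544.
Too low — raise k to concentrate. Iterating converges to k ≈ 8.71.
Then θ = 42.6/(8.71−1) ≈ 5.52.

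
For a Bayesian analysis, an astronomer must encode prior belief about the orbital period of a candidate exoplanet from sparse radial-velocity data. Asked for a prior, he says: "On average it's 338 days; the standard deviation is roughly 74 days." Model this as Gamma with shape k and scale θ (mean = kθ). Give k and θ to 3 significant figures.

k ≈ 20.9, θ ≈ 16.2

For Gamma(k, scale θ): mean = kθ, variance = kθ², so CV = 1/√k.
CV = SD/mean = 74/338 = 0.2189, hence k = 1/CV² = 20.9.
Then θ = mean/k = 338/20.9 = 16.2.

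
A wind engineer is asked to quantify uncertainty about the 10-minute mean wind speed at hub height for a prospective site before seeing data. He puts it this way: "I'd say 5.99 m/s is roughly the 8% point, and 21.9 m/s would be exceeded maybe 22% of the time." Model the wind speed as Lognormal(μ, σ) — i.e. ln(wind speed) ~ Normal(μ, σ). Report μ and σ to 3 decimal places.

μ ≈ 2.627, σ ≈ 0.595

If T ~ Lognormal(μ,σ) then ln T ~ Normal(μ,σ), so the p-quantile of ln T is μ + z_p·σ.
ln(5.99) = 1.79 and ln(21.9) = 3.086; z_{0.08} = -1.405, z_{0.78} = 0.7722.
σ = (3.086 − 1.79)/(0.7722 − (-1.405)) = 0.595.
μ = 1.79 − (-1.405)·0.595 = 2.627.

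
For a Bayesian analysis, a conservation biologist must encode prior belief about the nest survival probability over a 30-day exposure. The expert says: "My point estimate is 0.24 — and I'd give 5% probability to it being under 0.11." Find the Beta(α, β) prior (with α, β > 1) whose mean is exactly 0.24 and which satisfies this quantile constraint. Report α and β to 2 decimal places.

With mean 0.24 fixed, write α = 0.24s, β = 0.76s where s = α+β.
Need P(θ < 0.11) = 0.05 under Beta(0.24s, 0.76s). Normal approximation: (q−m)/√(m(1−m)/s) ≈ z_{0.05} = -1.64, so s ≈ 0.24·0.76·(-1.64)²/(0.11−0.24)² = 29.2.
At s = 29.2: P(θ<0.11) ≈ 0.030. Adjusting to match 0.05 gives s ≈ 22.81.
So α = 0.24·22.81 ≈ 5.48, β = 0.76·22.81 ≈ 17.34.

α ≈ 5.48, β ≈ 17.34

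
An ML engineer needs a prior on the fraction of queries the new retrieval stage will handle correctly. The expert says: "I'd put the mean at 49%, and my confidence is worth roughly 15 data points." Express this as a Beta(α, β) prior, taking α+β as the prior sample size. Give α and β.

α = 7.35, β = 7.65

Under the effective-sample-size interpretation, Beta(α, β) has prior mean α/(α+β) and prior sample size α+β.
So α+β = 15 and α/(α+β) = 0.49, giving α = 0.49·15 = 7.35 and β = 15 − 7.35 = 7.65.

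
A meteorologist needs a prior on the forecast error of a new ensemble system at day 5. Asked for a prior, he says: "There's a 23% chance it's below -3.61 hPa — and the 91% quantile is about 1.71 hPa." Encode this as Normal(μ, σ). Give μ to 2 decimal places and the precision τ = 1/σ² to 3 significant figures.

μ = -1.72, τ = 0.153

The p-quantile of Normal(μ,σ) is μ + z_p·σ, with z_{0.23} = -0.7388 and z_{0.91} = 1.341.
Eliminate σ: μ = (z₂·x₁ − z₁·x₂)/(z₂ − z₁) = (1.341·-3.61 − (-0.7388)·1.71)/2.08 = -1.72.
Then σ = (x₂ − x₁)/(z₂ − z₁) = (1.71 − -3.61)/2.08 = 2.56.
Precision τ = 1/σ² = 1/2.558² = 0.153.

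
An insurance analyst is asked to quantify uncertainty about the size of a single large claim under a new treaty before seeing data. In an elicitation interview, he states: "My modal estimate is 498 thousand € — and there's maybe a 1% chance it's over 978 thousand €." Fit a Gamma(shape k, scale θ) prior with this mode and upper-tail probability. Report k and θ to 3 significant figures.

Gamma(k,θ) with k>1 has mode (k−1)θ, so θ = 498/(k−1).
Need P(X < 978) = 0.99 with θ tied to k this way. Start at k = 2, θ = 498: P(X<978) ≈ 0.584.
Too low — raise k to concentrate. Iterating converges to k ≈ 11.8.
Then θ = 498/(11.8−1) ≈ 46.

k ≈ 11.8, θ ≈ 46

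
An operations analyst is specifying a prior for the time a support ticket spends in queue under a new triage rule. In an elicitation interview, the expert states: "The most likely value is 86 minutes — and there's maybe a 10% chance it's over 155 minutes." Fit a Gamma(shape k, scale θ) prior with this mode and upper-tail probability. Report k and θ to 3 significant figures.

k ≈ 6.49, θ ≈ 15.7

Gamma(k,θ) with k>1 has mode (k−1)θ, so θ = 86/(k−1).
Need P(X < 155) = 0.9 with θ tied to k this way. Start at k = 2, θ = 86: P(X<155) ≈ 0.538.
Too low — raise k to concentrate. Iterating converges to k ≈ 6.49.
Then θ = 86/(6.49−1) ≈ 15.7.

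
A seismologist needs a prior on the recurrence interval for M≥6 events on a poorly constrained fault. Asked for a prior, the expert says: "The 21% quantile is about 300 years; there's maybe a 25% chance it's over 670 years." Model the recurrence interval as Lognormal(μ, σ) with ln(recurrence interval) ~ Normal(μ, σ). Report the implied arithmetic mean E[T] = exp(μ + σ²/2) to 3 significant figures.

If T ~ Lognormal(μ,σ) then ln T ~ Normal(μ,σ), so the p-quantile of ln T is μ + z_p·σ.
ln(300) = 5.704 and ln(670) = 6.507; z_{0.21} = -0.8064, z_{0.75} = 0.6745.
σ = (6.507 − 5.704)/(0.6745 − (-0.8064)) = 0.543.
μ = 5.704 − (-0.8064)·0.543 = 6.141.
E[T] = exp(μ + σ²/2) = exp(6.141 + 0.1472) = 538 years.

E[T] ≈ 538 years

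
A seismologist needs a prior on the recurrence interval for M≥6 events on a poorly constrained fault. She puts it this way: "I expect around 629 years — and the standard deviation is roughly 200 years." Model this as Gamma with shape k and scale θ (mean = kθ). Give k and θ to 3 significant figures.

k ≈ 9.89, θ ≈ 63.6

For Gamma(k, scale θ): mean = kθ, variance = kθ², so CV = 1/√k.
CV = SD/mean = 200/629 = 0.318, hence k = 1/CV² = 9.89.
Then θ = mean/k = 629/9.89 = 63.6.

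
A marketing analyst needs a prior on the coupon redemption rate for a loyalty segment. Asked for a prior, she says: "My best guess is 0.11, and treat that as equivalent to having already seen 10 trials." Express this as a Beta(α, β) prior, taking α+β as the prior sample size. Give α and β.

Under the effective-sample-size interpretation, Beta(α, β) has prior mean α/(α+β) and prior sample size α+β.
So α+β = 10 and α/(α+β) = 0.11, giving α = 0.11·10 = 1.1 and β = 10 − 1.1 = 8.9.

α = 1.1, β = 8.9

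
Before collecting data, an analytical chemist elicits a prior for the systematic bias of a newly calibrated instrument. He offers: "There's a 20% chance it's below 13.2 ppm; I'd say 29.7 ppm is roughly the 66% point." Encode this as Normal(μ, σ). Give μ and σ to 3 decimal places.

The p-quantile of Normal(μ,σ) is μ + z_p·σ, with z_{0.2} = -0.8416 and z_{0.66} = 0.4125.
Eliminate σ: μ = (z₂·x₁ − z₁·x₂)/(z₂ − z₁) = (0.4125·13.2 − (-0.8416)·29.7)/1.254 = 24.273.
Then σ = (x₂ − x₁)/(z₂ − z₁) = (29.7 − 13.2)/1.254 = 13.157.

μ = 24.273, σ = 13.157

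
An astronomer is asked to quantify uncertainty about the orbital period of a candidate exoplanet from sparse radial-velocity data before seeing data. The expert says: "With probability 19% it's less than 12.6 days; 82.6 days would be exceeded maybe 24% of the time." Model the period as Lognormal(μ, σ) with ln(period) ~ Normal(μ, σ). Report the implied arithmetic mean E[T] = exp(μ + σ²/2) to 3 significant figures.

If T ~ Lognormal(μ,σ) then ln T ~ Normal(μ,σ), so the p-quantile of ln T is μ + z_p·σ.
ln(12.6) = 2.534 and ln(82.6) = 4.414; z_{0.19} = -0.8779, z_{0.76} = 0.7063.
σ = (4.414 − 2.534)/(0.7063 − (-0.8779)) = 1.187.
μ = 2.534 − (-0.8779)·1.187 = 3.576.
E[T] = exp(μ + σ²/2) = exp(3.576 + 0.7044) = 72.2 days.

E[T] ≈ 72.2 days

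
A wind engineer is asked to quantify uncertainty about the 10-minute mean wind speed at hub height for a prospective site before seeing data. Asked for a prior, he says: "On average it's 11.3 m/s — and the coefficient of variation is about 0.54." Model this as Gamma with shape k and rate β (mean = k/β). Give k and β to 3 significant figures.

k ≈ 3.43, β ≈ 0.303

For Gamma(k, rate β): mean = k/β, variance = k/β², so CV = 1/√k.
CV = 0.54, hence k = 1/CV² = 3.43.
Then β = k/mean = 3.43/11.3 = 0.303.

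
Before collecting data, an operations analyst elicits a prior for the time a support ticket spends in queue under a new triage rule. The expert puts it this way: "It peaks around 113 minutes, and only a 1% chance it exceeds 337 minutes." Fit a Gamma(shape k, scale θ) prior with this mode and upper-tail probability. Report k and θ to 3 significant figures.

Gamma(k,θ) with k>1 has mode (k−1)θ, so θ = 113/(k−1).
Need P(X < 337) = 0.99 with θ tied to k this way. Start at k = 2, θ = 113: P(X<337) ≈ 0.798.
Too low — raise k to concentrate. Iterating converges to k ≈ 4.78.
Then θ = 113/(4.78−1) ≈ 29.9.

k ≈ 4.78, θ ≈ 29.9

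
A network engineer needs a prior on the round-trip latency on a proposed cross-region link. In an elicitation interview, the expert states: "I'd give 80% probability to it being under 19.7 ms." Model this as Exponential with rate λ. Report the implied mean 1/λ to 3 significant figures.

mean ≈ 12.2 ms

P(T < 19.7) = 1 − e^(−λ·19.7) = 0.8, so λ = −ln(1−0.8)/19.7 = −ln(0.2)/19.7 = 0.0817.
Mean = 1/λ = 12.2 ms.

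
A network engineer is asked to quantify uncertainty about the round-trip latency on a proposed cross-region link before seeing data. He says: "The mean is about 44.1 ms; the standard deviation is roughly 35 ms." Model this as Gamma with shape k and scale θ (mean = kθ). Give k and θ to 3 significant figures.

For Gamma(k, scale θ): mean = kθ, variance = kθ², so CV = 1/√k.
CV = SD/mean = 35/44.1 = 0.7937, hence k = 1/CV² = 1.59.
Then θ = mean/k = 44.1/1.59 = 27.8.

k ≈ 1.59, θ ≈ 27.8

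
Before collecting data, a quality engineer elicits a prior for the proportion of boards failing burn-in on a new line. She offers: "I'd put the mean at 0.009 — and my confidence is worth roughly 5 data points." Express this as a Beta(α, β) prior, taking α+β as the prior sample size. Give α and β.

α = 0.045, β = 4.955

Under the effective-sample-size interpretation, Beta(α, β) has prior mean α/(α+β) and prior sample size α+β.
So α+β = 5 and α/(α+β) = 0.009, giving α = 0.009·5 = 0.045 and β = 5 − 0.045 = 4.955.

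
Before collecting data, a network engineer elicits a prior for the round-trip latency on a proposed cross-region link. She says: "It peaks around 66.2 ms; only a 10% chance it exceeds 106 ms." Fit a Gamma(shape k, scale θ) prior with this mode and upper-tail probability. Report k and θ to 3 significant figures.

Gamma(k,θ) with k>1 has mode (k−1)θ, so θ = 66.2/(k−1).
Need P(X < 106) = 0.9 with θ tied to k this way. Start at k = 2, θ = 66.2: P(X<106) ≈ 0.475.
Too low — raise k to concentrate. Iterating converges to k ≈ 9.48.
Then θ = 66.2/(9.48−1) ≈ 7.81.

k ≈ 9.48, θ ≈ 7.81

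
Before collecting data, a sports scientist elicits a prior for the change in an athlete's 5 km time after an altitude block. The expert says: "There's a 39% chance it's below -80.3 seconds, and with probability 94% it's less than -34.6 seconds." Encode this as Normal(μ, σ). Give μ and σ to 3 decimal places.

μ = -73.340, σ = 24.917

The p-quantile of Normal(μ,σ) is μ + z_p·σ, with z_{0.39} = -0.2793 and z_{0.94} = 1.555.
Eliminate σ: μ = (z₂·x₁ − z₁·x₂)/(z₂ − z₁) = (1.555·-80.3 − (-0.2793)·-34.6)/1.834 = -73.340.
Then σ = (x₂ − x₁)/(z₂ − z₁) = (-34.6 − -80.3)/1.834 = 24.917.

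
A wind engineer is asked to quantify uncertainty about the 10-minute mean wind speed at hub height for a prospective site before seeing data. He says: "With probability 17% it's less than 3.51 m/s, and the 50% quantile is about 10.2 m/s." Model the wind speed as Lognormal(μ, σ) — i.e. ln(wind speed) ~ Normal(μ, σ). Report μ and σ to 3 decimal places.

μ ≈ 2.322, σ ≈ 1.118

If T ~ Lognormal(μ,σ) then ln T ~ Normal(μ,σ), so the p-quantile of ln T is μ + z_p·σ.
ln(3.51) = 1.256 and ln(10.2) = 2.322; z_{0.17} = -0.9542, z_{0.5} = 0.
σ = (2.322 − 1.256)/(0 − (-0.9542)) = 1.118.
μ = 1.256 − (-0.9542)·1.118 = 2.322.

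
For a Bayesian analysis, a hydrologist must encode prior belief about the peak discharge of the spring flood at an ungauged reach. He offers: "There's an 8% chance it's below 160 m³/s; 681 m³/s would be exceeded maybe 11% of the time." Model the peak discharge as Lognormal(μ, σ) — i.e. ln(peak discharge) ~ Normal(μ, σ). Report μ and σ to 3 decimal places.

If T ~ Lognormal(μ,σ) then ln T ~ Normal(μ,σ), so the p-quantile of ln T is μ + z_p·σ.
ln(160) = 5.075 and ln(681) = 6.524; z_{0.08} = -1.405, z_{0.89} = 1.227.
σ = (6.524 − 5.075)/(1.227 − (-1.405)) = 0.550.
μ = 5.075 − (-1.405)·0.550 = 5.849.

μ ≈ 5.849, σ ≈ 0.550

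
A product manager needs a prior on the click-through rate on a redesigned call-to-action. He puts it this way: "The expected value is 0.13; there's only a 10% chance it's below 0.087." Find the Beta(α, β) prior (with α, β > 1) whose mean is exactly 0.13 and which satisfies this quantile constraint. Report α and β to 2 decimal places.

α ≈ 11.81, β ≈ 79.07

With mean 0.13 fixed, write α = 0.13s, β = 0.87s where s = α+β.
Need P(θ < 0.087) = 0.1 under Beta(0.13s, 0.87s). Normal approximation: (q−m)/√(m(1−m)/s) ≈ z_{0.1} = -1.28, so s ≈ 0.13·0.87·(-1.28)²/(0.087−0.13)² = 100.5.
At s = 100.5: P(θ<0.087) ≈ 0.088. Adjusting to match 0.1 gives s ≈ 90.88.
So α = 0.13·90.88 ≈ 11.81, β = 0.87·90.88 ≈ 79.07.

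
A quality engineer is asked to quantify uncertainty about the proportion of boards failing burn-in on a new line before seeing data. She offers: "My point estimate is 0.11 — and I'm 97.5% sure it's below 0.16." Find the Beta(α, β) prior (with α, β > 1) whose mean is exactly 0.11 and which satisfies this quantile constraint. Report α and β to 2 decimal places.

With mean 0.11 fixed, write α = 0.11s, β = 0.89s where s = α+β.
Need P(θ < 0.16) = 0.975 under Beta(0.11s, 0.89s). Normal approximation: (q−m)/√(m(1−m)/s) ≈ z_{0.975} = 1.96, so s ≈ 0.11·0.89·(1.96)²/(0.16−0.11)² = 150.4.
At s = 150.4: P(θ<0.16) ≈ 0.965. Adjusting to match 0.975 gives s ≈ 176.57.
So α = 0.11·176.57 ≈ 19.42, β = 0.89·176.57 ≈ 157.15.

α ≈ 19.42, β ≈ 157.15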